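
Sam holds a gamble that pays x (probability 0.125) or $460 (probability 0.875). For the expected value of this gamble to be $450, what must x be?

x = $380

0.125·x + 0.875·460 = 450
0.125·x = 450 − 402.5 = 47.5
x = 47.5 / 0.125 = 380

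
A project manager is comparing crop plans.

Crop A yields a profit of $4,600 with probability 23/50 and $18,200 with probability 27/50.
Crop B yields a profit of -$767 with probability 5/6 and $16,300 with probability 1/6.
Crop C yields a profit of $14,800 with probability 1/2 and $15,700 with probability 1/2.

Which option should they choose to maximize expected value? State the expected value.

Crop C ($15,250)

Crop A = 23/50 × 4600 + 27/50 × 18200 = 2116 + 9828 = 11944
Crop B = 5/6 × (-767) + 1/6 × 16300 = -639.1667 + 2716.6667 = 2077.5
Crop C = 1/2 × 14800 + 1/2 × 15700 = 7400 + 7850 = 15250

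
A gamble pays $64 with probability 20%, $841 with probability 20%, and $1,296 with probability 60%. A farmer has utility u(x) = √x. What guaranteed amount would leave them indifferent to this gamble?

$841

E[u] = 0.2·√64 + 0.2·√841 + 0.6·√1296 = 0.2·8 + 0.2·29 + 0.6·36 = 29
CE = (29)² = 841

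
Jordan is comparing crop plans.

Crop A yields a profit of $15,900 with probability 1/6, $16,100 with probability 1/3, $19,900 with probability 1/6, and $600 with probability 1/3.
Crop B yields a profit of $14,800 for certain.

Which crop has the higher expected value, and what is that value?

Crop B ($14,800)

Crop A = 1/6 × 15900 + 1/3 × 16100 + 1/6 × 19900 + 1/3 × 600 = 2650 + 5366.6667 + 3316.6667 + 200 = 11533.3333
Crop B: 14800 (certain)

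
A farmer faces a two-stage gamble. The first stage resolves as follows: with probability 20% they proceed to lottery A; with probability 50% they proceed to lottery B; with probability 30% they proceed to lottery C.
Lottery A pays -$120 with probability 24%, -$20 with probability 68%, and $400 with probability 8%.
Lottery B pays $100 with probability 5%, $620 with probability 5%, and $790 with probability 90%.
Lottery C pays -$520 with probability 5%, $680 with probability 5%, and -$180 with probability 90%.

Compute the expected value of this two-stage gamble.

$325.22

EV(A) = 0.24 × (-120) + 0.68 × (-20) + 0.08 × 400 = -28.8 − 13.6 + 32 = -10.4
EV(B) = 0.05 × 100 + 0.05 × 620 + 0.9 × 790 = 5 + 31 + 711 = 747
EV(C) = 0.05 × (-520) + 0.05 × 680 + 0.9 × (-180) = -26 + 34 − 162 = -154
Overall = 0.2 × (-10.4) + 0.5 × 747 + 0.3 × (-154) = -2.08 + 373.5 − 46.2 = 325.22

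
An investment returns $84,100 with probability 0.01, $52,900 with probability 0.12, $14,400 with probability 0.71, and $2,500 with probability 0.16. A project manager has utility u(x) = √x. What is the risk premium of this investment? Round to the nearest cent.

$2,511.31

E[u] = 0.01·√84100 + 0.12·√52900 + 0.71·√14400 + 0.16·√2500 = 0.01·290 + 0.12·230 + 0.71·120 + 0.16·50 = 123.7
CE = (123.7)² = 15301.69
Risk premium = EV − CE = 17813 − 15301.69 = 2511.31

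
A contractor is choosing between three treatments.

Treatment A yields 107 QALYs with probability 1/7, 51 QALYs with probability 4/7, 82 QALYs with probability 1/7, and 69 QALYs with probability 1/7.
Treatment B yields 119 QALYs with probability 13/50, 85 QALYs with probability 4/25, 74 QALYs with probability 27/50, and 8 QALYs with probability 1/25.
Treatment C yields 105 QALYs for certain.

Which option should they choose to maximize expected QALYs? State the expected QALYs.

Treatment A = 1/7 × 107 + 4/7 × 51 + 1/7 × 82 + 1/7 × 69 = 15.2857 + 29.1429 + 11.7143 + 9.8571 = 66
Treatment B = 13/50 × 119 + 4/25 × 85 + 27/50 × 74 + 1/25 × 8 = 30.94 + 13.6 + 39.96 + 0.32 = 84.82
Treatment C: 105 (certain)

Treatment C (105 QALYs)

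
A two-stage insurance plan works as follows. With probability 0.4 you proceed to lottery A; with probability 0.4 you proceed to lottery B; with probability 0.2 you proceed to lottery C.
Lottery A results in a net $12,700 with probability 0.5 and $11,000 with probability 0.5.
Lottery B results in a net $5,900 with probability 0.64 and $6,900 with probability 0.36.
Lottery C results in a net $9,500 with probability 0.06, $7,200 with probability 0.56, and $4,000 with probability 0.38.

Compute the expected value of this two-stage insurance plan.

EV(A) = 0.5 × 12700 + 0.5 × 11000 = 6350 + 5500 = 11850
EV(B) = 0.64 × 5900 + 0.36 × 6900 = 3776 + 2484 = 6260
EV(C) = 0.06 × 9500 + 0.56 × 7200 + 0.38 × 4000 = 570 + 4032 + 1520 = 6122
Overall = 0.4 × 11850 + 0.4 × 6260 + 0.2 × 6122 = 4740 + 2504 + 1224.4 = 8468.4

$8,468.40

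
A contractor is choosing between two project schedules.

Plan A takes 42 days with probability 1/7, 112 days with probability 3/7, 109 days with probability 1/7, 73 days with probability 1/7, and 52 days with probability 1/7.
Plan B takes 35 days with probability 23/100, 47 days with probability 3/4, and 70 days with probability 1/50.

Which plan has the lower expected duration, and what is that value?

Plan A = 1/7 × 42 + 3/7 × 112 + 1/7 × 109 + 1/7 × 73 + 1/7 × 52 = 6 + 48 + 15.5714 + 10.4286 + 7.4286 = 87.4286
Plan B = 23/100 × 35 + 3/4 × 47 + 1/50 × 70 = 8.05 + 35.25 + 1.4 = 44.7

Plan B (44.7 days)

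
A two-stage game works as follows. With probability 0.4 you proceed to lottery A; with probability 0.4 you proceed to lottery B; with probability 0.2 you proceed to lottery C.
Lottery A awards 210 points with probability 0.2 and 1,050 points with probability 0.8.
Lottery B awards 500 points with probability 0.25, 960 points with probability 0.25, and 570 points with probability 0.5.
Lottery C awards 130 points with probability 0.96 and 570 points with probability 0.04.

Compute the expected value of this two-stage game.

EV(A) = 0.2 × 210 + 0.8 × 1050 = 42 + 840 = 882
EV(B) = 0.25 × 500 + 0.25 × 960 + 0.5 × 570 = 125 + 240 + 285 = 650
EV(C) = 0.96 × 130 + 0.04 × 570 = 124.8 + 22.8 = 147.6
Overall = 0.4 × 882 + 0.4 × 650 + 0.2 × 147.6 = 352.8 + 260 + 29.52 = 642.32

642.32 points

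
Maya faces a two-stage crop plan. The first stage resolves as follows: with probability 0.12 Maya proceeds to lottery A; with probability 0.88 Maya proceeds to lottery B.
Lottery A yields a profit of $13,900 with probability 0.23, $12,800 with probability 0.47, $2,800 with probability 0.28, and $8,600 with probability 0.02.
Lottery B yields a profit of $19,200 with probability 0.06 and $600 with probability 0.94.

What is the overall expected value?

$2,730.36

EV(A) = 0.23 × 13900 + 0.47 × 12800 + 0.28 × 2800 + 0.02 × 8600 = 3197 + 6016 + 784 + 172 = 10169
EV(B) = 0.06 × 19200 + 0.94 × 600 = 1152 + 564 = 1716
Overall = 0.12 × 10169 + 0.88 × 1716 = 1220.28 + 1510.08 = 2730.36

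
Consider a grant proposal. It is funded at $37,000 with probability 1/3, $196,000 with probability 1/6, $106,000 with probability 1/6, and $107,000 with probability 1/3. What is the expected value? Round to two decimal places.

$98,333.33

EV = 1/3 × 37000 + 1/6 × 196000 + 1/6 × 106000 + 1/3 × 107000 = 12333.3333 + 32666.6667 + 17666.6667 + 35666.6667 = 98333.3333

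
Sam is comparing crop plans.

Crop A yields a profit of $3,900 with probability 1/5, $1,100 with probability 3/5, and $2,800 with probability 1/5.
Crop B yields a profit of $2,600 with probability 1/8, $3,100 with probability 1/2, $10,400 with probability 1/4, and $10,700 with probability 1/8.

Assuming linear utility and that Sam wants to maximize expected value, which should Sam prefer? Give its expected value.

Crop A = 1/5 × 3900 + 3/5 × 1100 + 1/5 × 2800 = 780 + 660 + 560 = 2000
Crop B = 1/8 × 2600 + 1/2 × 3100 + 1/4 × 10400 + 1/8 × 10700 = 325 + 1550 + 2600 + 1337.5 = 5812.5

Crop B ($5,812.50)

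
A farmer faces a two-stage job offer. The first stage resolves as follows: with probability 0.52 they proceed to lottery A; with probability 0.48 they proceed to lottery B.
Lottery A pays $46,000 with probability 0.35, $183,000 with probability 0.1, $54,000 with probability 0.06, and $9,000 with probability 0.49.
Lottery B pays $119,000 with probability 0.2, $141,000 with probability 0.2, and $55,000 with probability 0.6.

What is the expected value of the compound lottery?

EV(A) = 0.35 × 46000 + 0.1 × 183000 + 0.06 × 54000 + 0.49 × 9000 = 16100 + 18300 + 3240 + 4410 = 42050
EV(B) = 0.2 × 119000 + 0.2 × 141000 + 0.6 × 55000 = 23800 + 28200 + 33000 = 85000
Overall = 0.52 × 42050 + 0.48 × 85000 = 21866 + 40800 = 62666

$62,666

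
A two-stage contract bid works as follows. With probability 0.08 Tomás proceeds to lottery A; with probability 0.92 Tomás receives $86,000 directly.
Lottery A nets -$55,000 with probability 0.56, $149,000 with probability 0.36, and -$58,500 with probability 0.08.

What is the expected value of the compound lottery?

$80,572.80

EV(A) = 0.56 × (-55000) + 0.36 × 149000 + 0.08 × (-58500) = -30800 + 53640 − 4680 = 18160
Branch B: 86000 (certain)
Overall = 0.08 × 18160 + 0.92 × 86000 = 1452.8 + 79120 = 80572.8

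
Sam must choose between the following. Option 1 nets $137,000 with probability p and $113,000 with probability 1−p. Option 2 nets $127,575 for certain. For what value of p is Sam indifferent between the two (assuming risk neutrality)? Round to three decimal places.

p·137000 + (1−p)·113000 = 127575
24000p + 113000 = 127575
p = (127575 − 113000) / 24000

p = 0.607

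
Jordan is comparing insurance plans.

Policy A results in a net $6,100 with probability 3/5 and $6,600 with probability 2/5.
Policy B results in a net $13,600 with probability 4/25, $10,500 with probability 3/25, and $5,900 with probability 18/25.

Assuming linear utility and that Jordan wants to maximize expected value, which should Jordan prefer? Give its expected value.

Policy A = 3/5 × 6100 + 2/5 × 6600 = 3660 + 2640 = 6300
Policy B = 4/25 × 13600 + 3/25 × 10500 + 18/25 × 5900 = 2176 + 1260 + 4248 = 7684

Policy B ($7,684)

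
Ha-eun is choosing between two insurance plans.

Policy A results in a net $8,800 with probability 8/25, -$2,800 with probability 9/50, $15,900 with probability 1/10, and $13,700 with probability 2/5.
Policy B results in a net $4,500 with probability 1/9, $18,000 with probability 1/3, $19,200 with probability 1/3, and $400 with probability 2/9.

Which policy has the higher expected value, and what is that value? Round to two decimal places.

Policy A = 8/25 × 8800 + 9/50 × (-2800) + 1/10 × 15900 + 2/5 × 13700 = 2816 − 504 + 1590 + 5480 = 9382
Policy B = 1/9 × 4500 + 1/3 × 18000 + 1/3 × 19200 + 2/9 × 400 = 500 + 6000 + 6400 + 88.8889 = 12988.8889

Policy B ($12,988.89)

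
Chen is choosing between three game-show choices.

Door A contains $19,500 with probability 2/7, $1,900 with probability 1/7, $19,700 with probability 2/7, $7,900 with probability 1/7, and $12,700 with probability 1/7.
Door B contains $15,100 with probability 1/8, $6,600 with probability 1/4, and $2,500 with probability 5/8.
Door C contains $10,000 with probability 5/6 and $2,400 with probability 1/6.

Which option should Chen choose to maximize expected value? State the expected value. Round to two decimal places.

Door A = 2/7 × 19500 + 1/7 × 1900 + 2/7 × 19700 + 1/7 × 7900 + 1/7 × 12700 = 5571.4286 + 271.4286 + 5628.5714 + 1128.5714 + 1814.2857 = 14414.2857
Door B = 1/8 × 15100 + 1/4 × 6600 + 5/8 × 2500 = 1887.5 + 1650 + 1562.5 = 5100
Door C = 5/6 × 10000 + 1/6 × 2400 = 8333.3333 + 400 = 8733.3333

Door A ($14,414.29)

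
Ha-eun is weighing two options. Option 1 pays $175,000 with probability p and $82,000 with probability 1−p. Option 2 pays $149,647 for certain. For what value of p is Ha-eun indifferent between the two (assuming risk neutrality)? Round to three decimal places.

p = 0.727

p·175000 + (1−p)·82000 = 149647
93000p + 82000 = 149647
p = (149647 − 82000) / 93000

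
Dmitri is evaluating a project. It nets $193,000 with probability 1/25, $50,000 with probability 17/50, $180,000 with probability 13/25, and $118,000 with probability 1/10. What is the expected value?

$130,120

EV = 1/25 × 193000 + 17/50 × 50000 + 13/25 × 180000 + 1/10 × 118000 = 7720 + 17000 + 93600 + 11800 = 130120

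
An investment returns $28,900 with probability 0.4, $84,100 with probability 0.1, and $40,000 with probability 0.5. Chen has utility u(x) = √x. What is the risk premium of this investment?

E[u] = 0.4·√28900 + 0.1·√84100 + 0.5·√40000 = 0.4·170 + 0.1·290 + 0.5·200 = 197
CE = (197)² = 38809
Risk premium = EV − CE = 39970 − 38809 = 1161

$1,161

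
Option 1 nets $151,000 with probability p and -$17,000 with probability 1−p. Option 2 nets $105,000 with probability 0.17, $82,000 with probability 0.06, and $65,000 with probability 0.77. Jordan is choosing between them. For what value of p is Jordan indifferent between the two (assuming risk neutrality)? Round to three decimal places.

EV(Option 2) = 0.17 × 105000 + 0.06 × 82000 + 0.77 × 65000 = 17850 + 4920 + 50050 = 72820
p·151000 + (1−p)·(-17000) = 72820
168000p − 17000 = 72820
p = (72820 + 17000) / 168000

p = 0.535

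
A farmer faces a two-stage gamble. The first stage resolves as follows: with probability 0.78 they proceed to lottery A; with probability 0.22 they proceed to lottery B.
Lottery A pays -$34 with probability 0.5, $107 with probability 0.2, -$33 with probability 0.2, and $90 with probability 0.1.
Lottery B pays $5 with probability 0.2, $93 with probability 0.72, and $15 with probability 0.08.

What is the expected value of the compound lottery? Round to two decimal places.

EV(A) = 0.5 × (-34) + 0.2 × 107 + 0.2 × (-33) + 0.1 × 90 = -17 + 21.4 − 6.6 + 9 = 6.8
EV(B) = 0.2 × 5 + 0.72 × 93 + 0.08 × 15 = 1 + 66.96 + 1.2 = 69.16
Overall = 0.78 × 6.8 + 0.22 × 69.16 = 5.304 + 15.2152 = 20.5192

$20.52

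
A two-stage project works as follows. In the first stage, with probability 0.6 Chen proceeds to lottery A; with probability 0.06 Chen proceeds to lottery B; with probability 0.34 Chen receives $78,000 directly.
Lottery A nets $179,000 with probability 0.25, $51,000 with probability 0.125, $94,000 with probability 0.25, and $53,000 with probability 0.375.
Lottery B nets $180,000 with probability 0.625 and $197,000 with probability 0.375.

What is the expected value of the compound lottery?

$94,402.50

EV(A) = 0.25 × 179000 + 0.125 × 51000 + 0.25 × 94000 + 0.375 × 53000 = 44750 + 6375 + 23500 + 19875 = 94500
EV(B) = 0.625 × 180000 + 0.375 × 197000 = 112500 + 73875 = 186375
Branch C: 78000 (certain)
Overall = 0.6 × 94500 + 0.06 × 186375 + 0.34 × 78000 = 56700 + 11182.5 + 26520 = 94402.5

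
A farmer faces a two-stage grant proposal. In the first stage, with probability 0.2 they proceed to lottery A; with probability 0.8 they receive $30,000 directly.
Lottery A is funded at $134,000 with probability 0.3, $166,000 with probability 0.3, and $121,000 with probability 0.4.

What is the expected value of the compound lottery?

EV(A) = 0.3 × 134000 + 0.3 × 166000 + 0.4 × 121000 = 40200 + 49800 + 48400 = 138400
Branch B: 30000 (certain)
Overall = 0.2 × 138400 + 0.8 × 30000 = 27680 + 24000 = 51680

$51,680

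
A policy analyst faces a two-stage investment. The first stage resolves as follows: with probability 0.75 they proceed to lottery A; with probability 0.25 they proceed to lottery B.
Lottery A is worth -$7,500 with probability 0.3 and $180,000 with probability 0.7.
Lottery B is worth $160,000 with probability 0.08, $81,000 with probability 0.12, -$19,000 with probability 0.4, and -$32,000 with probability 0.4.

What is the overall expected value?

EV(A) = 0.3 × (-7500) + 0.7 × 180000 = -2250 + 126000 = 123750
EV(B) = 0.08 × 160000 + 0.12 × 81000 + 0.4 × (-19000) + 0.4 × (-32000) = 12800 + 9720 − 7600 − 12800 = 2120
Overall = 0.75 × 123750 + 0.25 × 2120 = 92812.5 + 530 = 93342.5

$93,342.50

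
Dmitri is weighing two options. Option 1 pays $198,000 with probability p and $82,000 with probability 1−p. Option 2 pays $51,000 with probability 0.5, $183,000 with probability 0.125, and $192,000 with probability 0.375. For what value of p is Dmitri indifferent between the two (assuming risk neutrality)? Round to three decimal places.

EV(Option 2) = 0.5 × 51000 + 0.125 × 183000 + 0.375 × 192000 = 25500 + 22875 + 72000 = 120375
p·198000 + (1−p)·82000 = 120375
116000p + 82000 = 120375
p = (120375 − 82000) / 116000

p = 0.331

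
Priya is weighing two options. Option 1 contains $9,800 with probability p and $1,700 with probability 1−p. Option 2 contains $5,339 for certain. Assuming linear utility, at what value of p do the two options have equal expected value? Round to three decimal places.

p = 0.449

p·9800 + (1−p)·1700 = 5339
8100p + 1700 = 5339
p = (5339 − 1700) / 8100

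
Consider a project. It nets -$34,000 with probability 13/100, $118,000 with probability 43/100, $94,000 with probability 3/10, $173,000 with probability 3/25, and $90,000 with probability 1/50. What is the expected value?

$97,080

EV = 13/100 × (-34000) + 43/100 × 118000 + 3/10 × 94000 + 3/25 × 173000 + 1/50 × 90000 = -4420 + 50740 + 28200 + 20760 + 1800 = 97080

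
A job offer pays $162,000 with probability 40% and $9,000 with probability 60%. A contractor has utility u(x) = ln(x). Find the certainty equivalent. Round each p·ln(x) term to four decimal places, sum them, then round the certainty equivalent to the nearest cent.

E[u] = 0.4·ln(162000) + 0.6·ln(9000) = 4.7981 + 5.4630 = 10.2611
CE = e^10.2611 ≈ 28598.23

$28,598.23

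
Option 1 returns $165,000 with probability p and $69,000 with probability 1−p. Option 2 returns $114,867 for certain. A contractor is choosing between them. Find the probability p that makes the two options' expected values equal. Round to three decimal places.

p·165000 + (1−p)·69000 = 114867
96000p + 69000 = 114867
p = (114867 − 69000) / 96000

p = 0.478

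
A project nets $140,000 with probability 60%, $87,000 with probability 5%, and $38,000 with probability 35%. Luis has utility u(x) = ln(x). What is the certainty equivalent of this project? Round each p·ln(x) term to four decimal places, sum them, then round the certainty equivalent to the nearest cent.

$86,612.55

E[u] = 0.6·ln(140000) + 0.05·ln(87000) + 0.35·ln(38000) = 7.1096 + 0.5687 + 3.6909 = 11.3692
CE = e^11.3692 ≈ 86612.55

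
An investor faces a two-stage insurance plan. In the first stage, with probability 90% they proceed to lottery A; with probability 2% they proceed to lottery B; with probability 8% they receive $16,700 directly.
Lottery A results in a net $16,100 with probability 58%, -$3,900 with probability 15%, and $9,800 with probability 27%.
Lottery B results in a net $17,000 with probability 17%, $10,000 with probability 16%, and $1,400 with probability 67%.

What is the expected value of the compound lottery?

EV(A) = 0.58 × 16100 + 0.15 × (-3900) + 0.27 × 9800 = 9338 − 585 + 2646 = 11399
EV(B) = 0.17 × 17000 + 0.16 × 10000 + 0.67 × 1400 = 2890 + 1600 + 938 = 5428
Branch C: 16700 (certain)
Overall = 0.9 × 11399 + 0.02 × 5428 + 0.08 × 16700 = 10259.1 + 108.56 + 1336 = 11703.66

$11,703.66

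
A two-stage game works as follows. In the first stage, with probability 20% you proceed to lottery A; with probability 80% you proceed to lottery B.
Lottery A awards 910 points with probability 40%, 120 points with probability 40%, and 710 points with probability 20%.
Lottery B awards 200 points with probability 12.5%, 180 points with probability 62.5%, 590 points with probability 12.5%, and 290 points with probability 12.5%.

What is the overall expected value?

308.8 points

EV(A) = 0.4 × 910 + 0.4 × 120 + 0.2 × 710 = 364 + 48 + 142 = 554
EV(B) = 0.125 × 200 + 0.625 × 180 + 0.125 × 590 + 0.125 × 290 = 25 + 112.5 + 73.75 + 36.25 = 247.5
Overall = 0.2 × 554 + 0.8 × 247.5 = 110.8 + 198 = 308.8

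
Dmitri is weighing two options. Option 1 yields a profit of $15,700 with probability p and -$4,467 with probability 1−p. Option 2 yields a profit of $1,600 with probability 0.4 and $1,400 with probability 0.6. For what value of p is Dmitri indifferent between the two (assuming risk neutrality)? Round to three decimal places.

p = 0.295

EV(Option 2) = 0.4 × 1600 + 0.6 × 1400 = 640 + 840 = 1480
p·15700 + (1−p)·(-4467) = 1480
20167p − 4467 = 1480
p = (1480 + 4467) / 20167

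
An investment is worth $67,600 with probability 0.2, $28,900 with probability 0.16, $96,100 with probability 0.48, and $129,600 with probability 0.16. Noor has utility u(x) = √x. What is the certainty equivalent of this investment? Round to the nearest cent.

$81,567.36

E[u] = 0.2·√67600 + 0.16·√28900 + 0.48·√96100 + 0.16·√129600 = 0.2·260 + 0.16·170 + 0.48·310 + 0.16·360 = 285.6
CE = (285.6)² = 81567.36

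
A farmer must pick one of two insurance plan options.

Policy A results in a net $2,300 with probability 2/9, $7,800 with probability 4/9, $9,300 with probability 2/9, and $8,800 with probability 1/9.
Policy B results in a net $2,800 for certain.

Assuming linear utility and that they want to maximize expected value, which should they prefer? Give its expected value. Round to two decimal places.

Policy A = 2/9 × 2300 + 4/9 × 7800 + 2/9 × 9300 + 1/9 × 8800 = 511.1111 + 3466.6667 + 2066.6667 + 977.7778 = 7022.2222
Policy B: 2800 (certain)

Policy A ($7,022.22)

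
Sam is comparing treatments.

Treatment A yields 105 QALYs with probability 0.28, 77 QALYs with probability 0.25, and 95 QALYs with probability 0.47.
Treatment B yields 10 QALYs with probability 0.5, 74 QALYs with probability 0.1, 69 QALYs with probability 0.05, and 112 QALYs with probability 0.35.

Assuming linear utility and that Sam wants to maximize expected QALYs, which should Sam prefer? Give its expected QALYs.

Treatment A = 0.28 × 105 + 0.25 × 77 + 0.47 × 95 = 29.4 + 19.25 + 44.65 = 93.3
Treatment B = 0.5 × 10 + 0.1 × 74 + 0.05 × 69 + 0.35 × 112 = 5 + 7.4 + 3.45 + 39.2 = 55.05

Treatment A (93.3 QALYs)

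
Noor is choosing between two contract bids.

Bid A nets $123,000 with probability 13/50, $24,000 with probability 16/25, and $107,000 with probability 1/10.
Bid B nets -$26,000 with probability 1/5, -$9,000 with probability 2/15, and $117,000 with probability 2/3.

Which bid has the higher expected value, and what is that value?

Bid B ($71,600)

Bid A = 13/50 × 123000 + 16/25 × 24000 + 1/10 × 107000 = 31980 + 15360 + 10700 = 58040
Bid B = 1/5 × (-26000) + 2/15 × (-9000) + 2/3 × 117000 = -5200 − 1200 + 78000 = 71600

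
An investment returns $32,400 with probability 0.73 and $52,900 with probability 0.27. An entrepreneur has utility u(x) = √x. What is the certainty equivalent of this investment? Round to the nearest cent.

$37,442.25

E[u] = 0.73·√32400 + 0.27·√52900 = 0.73·180 + 0.27·230 = 193.5
CE = (193.5)² = 37442.25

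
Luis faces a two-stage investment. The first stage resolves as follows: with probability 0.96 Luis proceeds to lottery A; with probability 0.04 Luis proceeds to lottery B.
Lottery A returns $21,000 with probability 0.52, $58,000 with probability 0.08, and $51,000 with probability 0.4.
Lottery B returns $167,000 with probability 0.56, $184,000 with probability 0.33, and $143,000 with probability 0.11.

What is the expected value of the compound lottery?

$41,320.40

EV(A) = 0.52 × 21000 + 0.08 × 58000 + 0.4 × 51000 = 10920 + 4640 + 20400 = 35960
EV(B) = 0.56 × 167000 + 0.33 × 184000 + 0.11 × 143000 = 93520 + 60720 + 15730 = 169970
Overall = 0.96 × 35960 + 0.04 × 169970 = 34521.6 + 6798.8 = 41320.4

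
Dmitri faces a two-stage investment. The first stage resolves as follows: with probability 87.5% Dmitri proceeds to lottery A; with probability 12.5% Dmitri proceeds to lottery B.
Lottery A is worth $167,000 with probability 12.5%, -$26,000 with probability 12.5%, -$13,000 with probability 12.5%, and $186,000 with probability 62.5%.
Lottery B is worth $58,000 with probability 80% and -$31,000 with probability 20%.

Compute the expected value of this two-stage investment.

EV(A) = 0.125 × 167000 + 0.125 × (-26000) + 0.125 × (-13000) + 0.625 × 186000 = 20875 − 3250 − 1625 + 116250 = 132250
EV(B) = 0.8 × 58000 + 0.2 × (-31000) = 46400 − 6200 = 40200
Overall = 0.875 × 132250 + 0.125 × 40200 = 115718.75 + 5025 = 120743.75

$120,743.75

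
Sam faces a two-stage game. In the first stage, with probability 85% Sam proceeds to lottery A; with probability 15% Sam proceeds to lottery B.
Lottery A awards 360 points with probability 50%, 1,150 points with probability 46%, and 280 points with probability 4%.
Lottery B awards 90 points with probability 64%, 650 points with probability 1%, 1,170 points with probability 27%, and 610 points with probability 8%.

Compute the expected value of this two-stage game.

676.49 points

EV(A) = 0.5 × 360 + 0.46 × 1150 + 0.04 × 280 = 180 + 529 + 11.2 = 720.2
EV(B) = 0.64 × 90 + 0.01 × 650 + 0.27 × 1170 + 0.08 × 610 = 57.6 + 6.5 + 315.9 + 48.8 = 428.8
Overall = 0.85 × 720.2 + 0.15 × 428.8 = 612.17 + 64.32 = 676.49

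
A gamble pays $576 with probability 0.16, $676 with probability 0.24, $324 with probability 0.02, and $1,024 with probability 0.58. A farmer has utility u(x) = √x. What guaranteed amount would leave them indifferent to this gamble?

$841

E[u] = 0.16·√576 + 0.24·√676 + 0.02·√324 + 0.58·√1024 = 0.16·24 + 0.24·26 + 0.02·18 + 0.58·32 = 29
CE = (29)² = 841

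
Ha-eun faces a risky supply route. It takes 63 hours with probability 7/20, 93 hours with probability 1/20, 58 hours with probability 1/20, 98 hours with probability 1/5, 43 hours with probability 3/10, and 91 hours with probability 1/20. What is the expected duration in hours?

EV = 7/20 × 63 + 1/20 × 93 + 1/20 × 58 + 1/5 × 98 + 3/10 × 43 + 1/20 × 91 = 22.05 + 4.65 + 2.9 + 19.6 + 12.9 + 4.55 = 66.65

66.65 hours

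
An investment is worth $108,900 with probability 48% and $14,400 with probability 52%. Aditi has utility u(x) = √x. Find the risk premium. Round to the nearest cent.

E[u] = 0.48·√108900 + 0.52·√14400 = 0.48·330 + 0.52·120 = 220.8
CE = (220.8)² = 48752.64
Risk premium = EV − CE = 59760 − 48752.64 = 11007.36

$11,007.36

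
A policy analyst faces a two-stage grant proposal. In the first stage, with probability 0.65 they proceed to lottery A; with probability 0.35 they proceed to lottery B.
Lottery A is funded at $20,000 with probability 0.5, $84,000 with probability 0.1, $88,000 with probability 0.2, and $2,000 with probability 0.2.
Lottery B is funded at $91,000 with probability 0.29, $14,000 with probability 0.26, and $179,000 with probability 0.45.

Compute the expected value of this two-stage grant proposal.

EV(A) = 0.5 × 20000 + 0.1 × 84000 + 0.2 × 88000 + 0.2 × 2000 = 10000 + 8400 + 17600 + 400 = 36400
EV(B) = 0.29 × 91000 + 0.26 × 14000 + 0.45 × 179000 = 26390 + 3640 + 80550 = 110580
Overall = 0.65 × 36400 + 0.35 × 110580 = 23660 + 38703 = 62363

$62,363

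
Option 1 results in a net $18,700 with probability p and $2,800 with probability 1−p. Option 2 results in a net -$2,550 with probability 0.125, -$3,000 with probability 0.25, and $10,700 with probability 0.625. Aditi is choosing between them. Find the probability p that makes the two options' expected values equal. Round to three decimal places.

p = 0.177

EV(Option 2) = 0.125 × (-2550) + 0.25 × (-3000) + 0.625 × 10700 = -318.75 − 750 + 6687.5 = 5618.75
p·18700 + (1−p)·2800 = 5618.75
15900p + 2800 = 5618.75
p = (5618.75 − 2800) / 15900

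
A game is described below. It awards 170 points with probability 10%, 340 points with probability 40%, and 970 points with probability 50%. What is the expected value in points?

638 points

EV = 0.1 × 170 + 0.4 × 340 + 0.5 × 970 = 17 + 136 + 485 = 638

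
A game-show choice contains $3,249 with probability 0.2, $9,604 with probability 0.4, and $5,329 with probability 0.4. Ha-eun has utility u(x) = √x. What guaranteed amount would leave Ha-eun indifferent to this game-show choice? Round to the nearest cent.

E[u] = 0.2·√3249 + 0.4·√9604 + 0.4·√5329 = 0.2·57 + 0.4·98 + 0.4·73 = 79.8
CE = (79.8)² = 6368.04

$6,368.04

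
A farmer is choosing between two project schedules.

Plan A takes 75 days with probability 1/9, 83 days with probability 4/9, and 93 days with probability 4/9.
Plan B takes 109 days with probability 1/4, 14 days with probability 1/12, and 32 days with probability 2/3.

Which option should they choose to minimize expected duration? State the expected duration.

Plan B (49.75 days)

Plan A = 1/9 × 75 + 4/9 × 83 + 4/9 × 93 = 8.3333 + 36.8889 + 41.3333 = 86.5556
Plan B = 1/4 × 109 + 1/12 × 14 + 2/3 × 32 = 27.25 + 1.1667 + 21.3333 = 49.75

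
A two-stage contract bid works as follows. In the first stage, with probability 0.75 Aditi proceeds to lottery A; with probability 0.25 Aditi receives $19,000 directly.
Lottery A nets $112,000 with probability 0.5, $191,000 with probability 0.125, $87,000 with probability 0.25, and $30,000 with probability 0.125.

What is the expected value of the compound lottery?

EV(A) = 0.5 × 112000 + 0.125 × 191000 + 0.25 × 87000 + 0.125 × 30000 = 56000 + 23875 + 21750 + 3750 = 105375
Branch B: 19000 (certain)
Overall = 0.75 × 105375 + 0.25 × 19000 = 79031.25 + 4750 = 83781.25

$83,781.25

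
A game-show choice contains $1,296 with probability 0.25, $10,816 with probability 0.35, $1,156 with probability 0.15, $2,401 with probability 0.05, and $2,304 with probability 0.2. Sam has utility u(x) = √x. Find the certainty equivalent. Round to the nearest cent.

E[u] = 0.25·√1296 + 0.35·√10816 + 0.15·√1156 + 0.05·√2401 + 0.2·√2304 = 0.25·36 + 0.35·104 + 0.15·34 + 0.05·49 + 0.2·48 = 62.55
CE = (62.55)² = 3912.5025

$3,912.50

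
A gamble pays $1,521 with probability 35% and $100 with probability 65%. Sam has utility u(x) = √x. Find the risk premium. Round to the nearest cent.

$191.33

E[u] = 0.35·√1521 + 0.65·√100 = 0.35·39 + 0.65·10 = 20.15
CE = (20.15)² = 406.0225
Risk premium = EV − CE = 597.35 − 406.0225 = 191.3275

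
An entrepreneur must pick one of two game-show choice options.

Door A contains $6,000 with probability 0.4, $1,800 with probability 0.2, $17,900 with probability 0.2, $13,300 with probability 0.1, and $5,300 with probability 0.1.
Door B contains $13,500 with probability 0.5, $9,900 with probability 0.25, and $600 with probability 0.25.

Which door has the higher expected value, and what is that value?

Door B ($9,375)

Door A = 0.4 × 6000 + 0.2 × 1800 + 0.2 × 17900 + 0.1 × 13300 + 0.1 × 5300 = 2400 + 360 + 3580 + 1330 + 530 = 8200
Door B = 0.5 × 13500 + 0.25 × 9900 + 0.25 × 600 = 6750 + 2475 + 150 = 9375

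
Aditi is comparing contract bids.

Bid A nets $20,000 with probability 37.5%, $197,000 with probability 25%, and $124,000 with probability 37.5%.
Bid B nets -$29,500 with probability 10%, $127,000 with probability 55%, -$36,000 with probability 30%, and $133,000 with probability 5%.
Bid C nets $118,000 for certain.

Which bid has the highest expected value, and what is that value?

Bid A = 0.375 × 20000 + 0.25 × 197000 + 0.375 × 124000 = 7500 + 49250 + 46500 = 103250
Bid B = 0.1 × (-29500) + 0.55 × 127000 + 0.3 × (-36000) + 0.05 × 133000 = -2950 + 69850 − 10800 + 6650 = 62750
Bid C: 118000 (certain)

Bid C ($118,000)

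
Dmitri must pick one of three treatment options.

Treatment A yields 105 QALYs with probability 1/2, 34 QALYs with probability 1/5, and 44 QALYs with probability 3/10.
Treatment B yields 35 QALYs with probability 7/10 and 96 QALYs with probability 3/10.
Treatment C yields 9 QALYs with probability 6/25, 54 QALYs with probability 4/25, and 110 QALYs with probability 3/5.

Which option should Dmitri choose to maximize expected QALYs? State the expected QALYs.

Treatment A = 1/2 × 105 + 1/5 × 34 + 3/10 × 44 = 52.5 + 6.8 + 13.2 = 72.5
Treatment B = 7/10 × 35 + 3/10 × 96 = 24.5 + 28.8 = 53.3
Treatment C = 6/25 × 9 + 4/25 × 54 + 3/5 × 110 = 2.16 + 8.64 + 66 = 76.8

Treatment C (76.8 QALYs)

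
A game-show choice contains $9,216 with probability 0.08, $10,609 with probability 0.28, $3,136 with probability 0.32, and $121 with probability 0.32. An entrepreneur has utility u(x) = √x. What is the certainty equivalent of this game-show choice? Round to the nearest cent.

$3,359.36

E[u] = 0.08·√9216 + 0.28·√10609 + 0.32·√3136 + 0.32·√121 = 0.08·96 + 0.28·103 + 0.32·56 + 0.32·11 = 57.96
CE = (57.96)² = 3359.3616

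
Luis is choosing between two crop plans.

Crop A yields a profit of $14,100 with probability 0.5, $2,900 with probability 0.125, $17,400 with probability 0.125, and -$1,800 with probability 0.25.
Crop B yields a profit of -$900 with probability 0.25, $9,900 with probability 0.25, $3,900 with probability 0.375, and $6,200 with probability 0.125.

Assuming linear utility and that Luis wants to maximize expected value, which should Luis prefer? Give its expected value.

Crop A ($9,137.50)

Crop A = 0.5 × 14100 + 0.125 × 2900 + 0.125 × 17400 + 0.25 × (-1800) = 7050 + 362.5 + 2175 − 450 = 9137.5
Crop B = 0.25 × (-900) + 0.25 × 9900 + 0.375 × 3900 + 0.125 × 6200 = -225 + 2475 + 1462.5 + 775 = 4487.5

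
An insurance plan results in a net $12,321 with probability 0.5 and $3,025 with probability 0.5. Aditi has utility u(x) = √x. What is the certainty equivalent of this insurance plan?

$6,889

E[u] = 0.5·√12321 + 0.5·√3025 = 0.5·111 + 0.5·55 = 83
CE = (83)² = 6889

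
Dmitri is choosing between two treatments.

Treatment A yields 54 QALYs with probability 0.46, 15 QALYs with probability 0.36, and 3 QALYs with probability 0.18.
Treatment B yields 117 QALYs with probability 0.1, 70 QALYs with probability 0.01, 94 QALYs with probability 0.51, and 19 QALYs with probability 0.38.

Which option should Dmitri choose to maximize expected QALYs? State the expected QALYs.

Treatment A = 0.46 × 54 + 0.36 × 15 + 0.18 × 3 = 24.84 + 5.4 + 0.54 = 30.78
Treatment B = 0.1 × 117 + 0.01 × 70 + 0.51 × 94 + 0.38 × 19 = 11.7 + 0.7 + 47.94 + 7.22 = 67.56

Treatment B (67.56 QALYs)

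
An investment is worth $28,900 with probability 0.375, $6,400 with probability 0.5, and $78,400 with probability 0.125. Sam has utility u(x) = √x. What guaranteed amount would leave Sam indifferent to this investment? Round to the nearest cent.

$19,251.56

E[u] = 0.375·√28900 + 0.5·√6400 + 0.125·√78400 = 0.375·170 + 0.5·80 + 0.125·280 = 138.75
CE = (138.75)² = 19251.5625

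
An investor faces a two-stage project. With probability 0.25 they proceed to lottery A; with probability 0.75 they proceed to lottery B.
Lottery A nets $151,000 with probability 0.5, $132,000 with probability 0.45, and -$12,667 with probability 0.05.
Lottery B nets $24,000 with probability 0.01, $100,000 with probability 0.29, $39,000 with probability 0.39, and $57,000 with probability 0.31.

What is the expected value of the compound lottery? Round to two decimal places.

EV(A) = 0.5 × 151000 + 0.45 × 132000 + 0.05 × (-12667) = 75500 + 59400 − 633.35 = 134266.65
EV(B) = 0.01 × 24000 + 0.29 × 100000 + 0.39 × 39000 + 0.31 × 57000 = 240 + 29000 + 15210 + 17670 = 62120
Overall = 0.25 × 134266.65 + 0.75 × 62120 = 33566.6625 + 46590 = 80156.6625

$80,156.66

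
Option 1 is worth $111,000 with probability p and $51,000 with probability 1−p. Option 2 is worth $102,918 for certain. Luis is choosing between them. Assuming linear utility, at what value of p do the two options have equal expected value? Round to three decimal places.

p·111000 + (1−p)·51000 = 102918
60000p + 51000 = 102918
p = (102918 − 51000) / 60000

p = 0.865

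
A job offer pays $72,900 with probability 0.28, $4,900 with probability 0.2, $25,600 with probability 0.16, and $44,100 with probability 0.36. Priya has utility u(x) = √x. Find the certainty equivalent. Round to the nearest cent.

E[u] = 0.28·√72900 + 0.2·√4900 + 0.16·√25600 + 0.36·√44100 = 0.28·270 + 0.2·70 + 0.16·160 + 0.36·210 = 190.8
CE = (190.8)² = 36404.64

$36,404.64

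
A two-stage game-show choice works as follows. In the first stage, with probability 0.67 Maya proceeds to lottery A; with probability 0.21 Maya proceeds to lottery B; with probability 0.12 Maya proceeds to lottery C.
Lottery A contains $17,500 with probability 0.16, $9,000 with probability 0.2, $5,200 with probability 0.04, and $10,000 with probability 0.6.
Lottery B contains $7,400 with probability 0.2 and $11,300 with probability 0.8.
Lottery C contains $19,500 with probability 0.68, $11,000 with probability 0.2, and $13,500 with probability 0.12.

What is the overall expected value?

$11,500.16

EV(A) = 0.16 × 17500 + 0.2 × 9000 + 0.04 × 5200 + 0.6 × 10000 = 2800 + 1800 + 208 + 6000 = 10808
EV(B) = 0.2 × 7400 + 0.8 × 11300 = 1480 + 9040 = 10520
EV(C) = 0.68 × 19500 + 0.2 × 11000 + 0.12 × 13500 = 13260 + 2200 + 1620 = 17080
Overall = 0.67 × 10808 + 0.21 × 10520 + 0.12 × 17080 = 7241.36 + 2209.2 + 2049.6 = 11500.16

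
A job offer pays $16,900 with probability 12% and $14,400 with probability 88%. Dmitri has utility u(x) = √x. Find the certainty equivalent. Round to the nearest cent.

$14,689.44

E[u] = 0.12·√16900 + 0.88·√14400 = 0.12·130 + 0.88·120 = 121.2
CE = (121.2)² = 14689.44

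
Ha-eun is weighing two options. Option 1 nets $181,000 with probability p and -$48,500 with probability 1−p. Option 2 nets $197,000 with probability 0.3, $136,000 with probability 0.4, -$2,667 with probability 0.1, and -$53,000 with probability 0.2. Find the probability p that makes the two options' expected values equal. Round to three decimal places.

EV(Option 2) = 0.3 × 197000 + 0.4 × 136000 + 0.1 × (-2667) + 0.2 × (-53000) = 59100 + 54400 − 266.7 − 10600 = 102633.3
p·181000 + (1−p)·(-48500) = 102633.3
229500p − 48500 = 102633.3
p = (102633.3 + 48500) / 229500

p = 0.659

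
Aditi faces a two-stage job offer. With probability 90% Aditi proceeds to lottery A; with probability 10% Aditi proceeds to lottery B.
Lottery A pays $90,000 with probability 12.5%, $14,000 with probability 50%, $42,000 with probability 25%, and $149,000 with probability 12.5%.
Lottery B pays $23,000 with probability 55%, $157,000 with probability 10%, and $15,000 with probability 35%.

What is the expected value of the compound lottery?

EV(A) = 0.125 × 90000 + 0.5 × 14000 + 0.25 × 42000 + 0.125 × 149000 = 11250 + 7000 + 10500 + 18625 = 47375
EV(B) = 0.55 × 23000 + 0.1 × 157000 + 0.35 × 15000 = 12650 + 15700 + 5250 = 33600
Overall = 0.9 × 47375 + 0.1 × 33600 = 42637.5 + 3360 = 45997.5

$45,997.50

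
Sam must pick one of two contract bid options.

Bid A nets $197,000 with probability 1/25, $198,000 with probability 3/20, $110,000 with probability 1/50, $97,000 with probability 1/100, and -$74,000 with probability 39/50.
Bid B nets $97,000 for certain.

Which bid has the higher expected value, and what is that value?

Bid B ($97,000)

Bid A = 1/25 × 197000 + 3/20 × 198000 + 1/50 × 110000 + 1/100 × 97000 + 39/50 × (-74000) = 7880 + 29700 + 2200 + 970 − 57720 = -16970
Bid B: 97000 (certain)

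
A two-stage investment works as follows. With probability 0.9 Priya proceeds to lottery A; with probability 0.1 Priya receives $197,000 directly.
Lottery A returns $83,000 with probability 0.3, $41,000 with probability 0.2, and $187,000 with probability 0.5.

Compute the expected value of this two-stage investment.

EV(A) = 0.3 × 83000 + 0.2 × 41000 + 0.5 × 187000 = 24900 + 8200 + 93500 = 126600
Branch B: 197000 (certain)
Overall = 0.9 × 126600 + 0.1 × 197000 = 113940 + 19700 = 133640

$133,640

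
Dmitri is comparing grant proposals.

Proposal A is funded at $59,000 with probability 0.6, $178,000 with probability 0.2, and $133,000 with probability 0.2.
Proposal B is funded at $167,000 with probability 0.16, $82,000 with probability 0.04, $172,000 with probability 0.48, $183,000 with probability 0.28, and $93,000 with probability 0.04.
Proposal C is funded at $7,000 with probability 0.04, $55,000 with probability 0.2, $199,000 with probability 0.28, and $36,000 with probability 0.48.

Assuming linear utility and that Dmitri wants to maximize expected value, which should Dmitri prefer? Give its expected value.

Proposal B ($167,520)

Proposal A = 0.6 × 59000 + 0.2 × 178000 + 0.2 × 133000 = 35400 + 35600 + 26600 = 97600
Proposal B = 0.16 × 167000 + 0.04 × 82000 + 0.48 × 172000 + 0.28 × 183000 + 0.04 × 93000 = 26720 + 3280 + 82560 + 51240 + 3720 = 167520
Proposal C = 0.04 × 7000 + 0.2 × 55000 + 0.28 × 199000 + 0.48 × 36000 = 280 + 11000 + 55720 + 17280 = 84280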